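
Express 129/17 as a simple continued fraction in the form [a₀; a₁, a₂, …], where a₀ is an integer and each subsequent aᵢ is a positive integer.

[7; 1, 1, 2, 3]

Apply division with remainder until the remainder is 0:
129 = 7·17 + 10, so a_0 = 7
17 = 1·10 + 7, so a_1 = 1
10 = 1·7 + 3, so a_2 = 1
7 = 2·3 + 1, so a_3 = 2
3 = 3·1 + 0, so a_4 = 3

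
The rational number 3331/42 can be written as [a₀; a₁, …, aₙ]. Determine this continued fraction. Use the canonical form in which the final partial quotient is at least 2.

3331 ÷ 42 → quotient 79, remainder 13
42 ÷ 13 → quotient 3, remainder 3
13 ÷ 3 → quotient 4, remainder 1
3 ÷ 1 → quotient 3, remainder 0

[79; 3, 4, 3]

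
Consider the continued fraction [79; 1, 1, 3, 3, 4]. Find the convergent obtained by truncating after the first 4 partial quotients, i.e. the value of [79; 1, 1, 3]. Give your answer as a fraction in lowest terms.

Work from the innermost term outward:
Start with 3.
1 + 1/(3/1) = 1 + 1/3 = 4/3
1 + 1/(4/3) = 1 + 3/4 = 7/4
79 + 1/(7/4) = 79 + 4/7 = 557/7

557/7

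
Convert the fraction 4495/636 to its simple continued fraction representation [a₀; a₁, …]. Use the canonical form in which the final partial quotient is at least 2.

4495 = 7·636 + 43, so a_0 = 7
636 = 14·43 + 34, so a_1 = 14
43 = 1·34 + 9, so a_2 = 1
34 = 3·9 + 7, so a_3 = 3
9 = 1·7 + 2, so a_4 = 1
7 = 3·2 + 1, so a_5 = 3
2 = 2·1 + 0, so a_6 = 2

[7; 14, 1, 3, 1, 3, 2]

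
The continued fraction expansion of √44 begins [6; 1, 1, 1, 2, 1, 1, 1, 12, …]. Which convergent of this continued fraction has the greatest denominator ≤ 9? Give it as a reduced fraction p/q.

a_0 = 6: 6/1  (≤ bound)
a_1 = 1: 7/1  (≤ bound)
a_2 = 1: 13/2  (≤ bound)
a_3 = 1: 20/3  (≤ bound)
a_4 = 2: 53/8  (≤ bound)
a_5 = 1: 73/11  (> 9, stop)

53/8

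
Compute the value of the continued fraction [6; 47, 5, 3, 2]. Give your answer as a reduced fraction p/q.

Start with 2.
3 + 1/(2/1) = 3 + 1/2 = 7/2
5 + 1/(7/2) = 5 + 2/7 = 37/7
47 + 1/(37/7) = 47 + 7/37 = 1746/37
6 + 1/(1746/37) = 6 + 37/1746 = 10513/1746

10513/1746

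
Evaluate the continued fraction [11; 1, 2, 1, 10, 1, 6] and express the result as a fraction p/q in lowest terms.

3817/325

Starting at the tail and folding back:
Start with 6.
1 + 1/(6/1) = 1 + 1/6 = 7/6
10 + 1/(7/6) = 10 + 6/7 = 76/7
1 + 1/(76/7) = 1 + 7/76 = 83/76
2 + 1/(83/76) = 2 + 76/83 = 242/83
1 + 1/(242/83) = 1 + 83/242 = 325/242
11 + 1/(325/242) = 11 + 242/325 = 3817/325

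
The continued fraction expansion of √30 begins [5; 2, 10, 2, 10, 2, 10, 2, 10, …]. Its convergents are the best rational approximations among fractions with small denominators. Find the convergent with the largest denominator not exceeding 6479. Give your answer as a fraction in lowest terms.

5291/966

a_0 = 5: 5/1  (≤ bound)
a_1 = 2: 11/2  (≤ bound)
a_2 = 10: 115/21  (≤ bound)
a_3 = 2: 241/44  (≤ bound)
a_4 = 10: 2525/461  (≤ bound)
a_5 = 2: 5291/966  (≤ bound)
a_6 = 10: 55435/10121  (> 6479, stop)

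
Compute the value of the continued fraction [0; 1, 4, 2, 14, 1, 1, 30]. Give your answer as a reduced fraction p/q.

Starting at the tail and folding back:
Start with 30.
1 + 1/(30/1) = 1 + 1/30 = 31/30
1 + 1/(31/30) = 1 + 30/31 = 61/31
14 + 1/(61/31) = 14 + 31/61 = 885/61
2 + 1/(885/61) = 2 + 61/885 = 1831/885
4 + 1/(1831/885) = 4 + 885/1831 = 8209/1831
1 + 1/(8209/1831) = 1 + 1831/8209 = 10040/8209
0 + 1/(10040/8209) = 0 + 8209/10040 = 8209/10040

8209/10040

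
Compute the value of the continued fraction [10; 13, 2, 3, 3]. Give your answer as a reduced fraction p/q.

3113/309

Compute successive convergents:
a_0 = 10: 10/1
a_1 = 13: 131/13
a_2 = 2: 272/27
a_3 = 3: 947/94
a_4 = 3: 3113/309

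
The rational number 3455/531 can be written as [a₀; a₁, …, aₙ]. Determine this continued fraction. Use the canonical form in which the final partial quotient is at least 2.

[6; 1, 1, 37, 2, 3]

Repeatedly divide and take the remainder:
3455 = 6·531 + 269, so a_0 = 6
531 = 1·269 + 262, so a_1 = 1
269 = 1·262 + 7, so a_2 = 1
262 = 37·7 + 3, so a_3 = 37
7 = 2·3 + 1, so a_4 = 2
3 = 3·1 + 0, so a_5 = 3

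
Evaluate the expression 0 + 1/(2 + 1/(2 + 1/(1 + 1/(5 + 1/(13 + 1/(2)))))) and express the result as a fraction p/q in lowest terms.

465/1094

Work from the innermost term outward:
Start with 2.
13 + 1/(2/1) = 13 + 1/2 = 27/2
5 + 1/(27/2) = 5 + 2/27 = 137/27
1 + 1/(137/27) = 1 + 27/137 = 164/137
2 + 1/(164/137) = 2 + 137/164 = 465/164
2 + 1/(465/164) = 2 + 164/465 = 1094/465
0 + 1/(1094/465) = 0 + 465/1094 = 465/1094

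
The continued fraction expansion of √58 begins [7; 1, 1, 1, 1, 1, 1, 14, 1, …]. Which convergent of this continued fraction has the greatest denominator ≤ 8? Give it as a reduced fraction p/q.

61/8

a_0 = 7: 7/1  (≤ bound)
a_1 = 1: 8/1  (≤ bound)
a_2 = 1: 15/2  (≤ bound)
a_3 = 1: 23/3  (≤ bound)
a_4 = 1: 38/5  (≤ bound)
a_5 = 1: 61/8  (≤ bound)
a_6 = 1: 99/13  (> 8, stop)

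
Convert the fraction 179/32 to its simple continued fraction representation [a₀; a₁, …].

[5; 1, 1, 2, 6]

Apply division with remainder until the remainder is 0:
179 ÷ 32 → quotient 5, remainder 19
32 ÷ 19 → quotient 1, remainder 13
19 ÷ 13 → quotient 1, remainder 6
13 ÷ 6 → quotient 2, remainder 1
6 ÷ 1 → quotient 6, remainder 0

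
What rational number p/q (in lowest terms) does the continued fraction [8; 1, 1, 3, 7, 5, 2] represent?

Starting at the tail and folding back:
Start with 2.
5 + 1/(2/1) = 5 + 1/2 = 11/2
7 + 1/(11/2) = 7 + 2/11 = 79/11
3 + 1/(79/11) = 3 + 11/79 = 248/79
1 + 1/(248/79) = 1 + 79/248 = 327/248
1 + 1/(327/248) = 1 + 248/327 = 575/327
8 + 1/(575/327) = 8 + 327/575 = 4927/575

4927/575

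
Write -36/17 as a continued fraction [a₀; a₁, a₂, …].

[-3; 1, 7, 2]

Repeatedly divide and take the remainder:
-36 ÷ 17 → quotient -3, remainder 15
17 ÷ 15 → quotient 1, remainder 2
15 ÷ 2 → quotient 7, remainder 1
2 ÷ 1 → quotient 2, remainder 0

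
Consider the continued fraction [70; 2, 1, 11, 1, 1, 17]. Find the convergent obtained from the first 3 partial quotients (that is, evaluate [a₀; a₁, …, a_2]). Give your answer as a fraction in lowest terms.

Build up convergents one term at a time:
a_0 = 70: 70/1
a_1 = 2: 141/2
a_2 = 1: 211/3

211/3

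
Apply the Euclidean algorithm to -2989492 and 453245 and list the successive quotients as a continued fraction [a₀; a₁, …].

[-7; 2, 2, 9, 55, 3, 6, 9]

⌊-2989492/453245⌋ = -7, remainder 183223
⌊453245/183223⌋ = 2, remainder 86799
⌊183223/86799⌋ = 2, remainder 9625
⌊86799/9625⌋ = 9, remainder 174
⌊9625/174⌋ = 55, remainder 55
⌊174/55⌋ = 3, remainder 9
⌊55/9⌋ = 6, remainder 1
⌊9/1⌋ = 9, remainder 0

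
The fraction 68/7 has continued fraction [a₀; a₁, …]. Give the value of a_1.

Repeatedly divide and take the remainder:
68 ÷ 7 → quotient 9, remainder 5
7 ÷ 5 → quotient 1, remainder 2

1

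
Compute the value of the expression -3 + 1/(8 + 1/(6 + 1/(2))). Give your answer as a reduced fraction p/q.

Start with 2.
6 + 1/(2/1) = 6 + 1/2 = 13/2
8 + 1/(13/2) = 8 + 2/13 = 106/13
-3 + 1/(106/13) = -3 + 13/106 = -305/106

-305/106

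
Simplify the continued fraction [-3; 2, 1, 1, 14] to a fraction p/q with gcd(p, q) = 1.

Compute successive convergents:
a_0 = -3: -3/1
a_1 = 2: -5/2
a_2 = 1: -8/3
a_3 = 1: -13/5
a_4 = 14: -190/73

-190/73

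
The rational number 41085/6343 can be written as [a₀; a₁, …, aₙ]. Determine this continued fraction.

Apply division with remainder until the remainder is 0:
⌊41085/6343⌋ = 6, remainder 3027
⌊6343/3027⌋ = 2, remainder 289
⌊3027/289⌋ = 10, remainder 137
⌊289/137⌋ = 2, remainder 15
⌊137/15⌋ = 9, remainder 2
⌊15/2⌋ = 7, remainder 1
⌊2/1⌋ = 2, remainder 0

[6; 2, 10, 2, 9, 7, 2]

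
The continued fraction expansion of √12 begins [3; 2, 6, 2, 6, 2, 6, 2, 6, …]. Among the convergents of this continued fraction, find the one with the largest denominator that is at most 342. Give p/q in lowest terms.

627/181

a_0 = 3: 3/1  (≤ bound)
a_1 = 2: 7/2  (≤ bound)
a_2 = 6: 45/13  (≤ bound)
a_3 = 2: 97/28  (≤ bound)
a_4 = 6: 627/181  (≤ bound)
a_5 = 2: 1351/390  (> 342, stop)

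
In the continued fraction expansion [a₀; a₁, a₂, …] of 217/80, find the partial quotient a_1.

217 ÷ 80 → quotient 2, remainder 57
80 ÷ 57 → quotient 1, remainder 23

1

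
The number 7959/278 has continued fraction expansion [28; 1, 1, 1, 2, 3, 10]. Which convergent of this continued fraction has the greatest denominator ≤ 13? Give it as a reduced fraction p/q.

229/8

a_0 = 28: 28/1  (≤ bound)
a_1 = 1: 29/1  (≤ bound)
a_2 = 1: 57/2  (≤ bound)
a_3 = 1: 86/3  (≤ bound)
a_4 = 2: 229/8  (≤ bound)
a_5 = 3: 773/27  (> 13, stop)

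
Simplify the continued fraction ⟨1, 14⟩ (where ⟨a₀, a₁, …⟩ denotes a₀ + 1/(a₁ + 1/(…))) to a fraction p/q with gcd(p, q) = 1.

Start with 14.
1 + 1/(14/1) = 1 + 1/14 = 15/14

15/14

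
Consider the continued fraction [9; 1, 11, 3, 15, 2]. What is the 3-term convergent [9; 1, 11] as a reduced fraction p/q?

a_0 = 9: 9/1
a_1 = 1: 10/1
a_2 = 11: 119/12

119/12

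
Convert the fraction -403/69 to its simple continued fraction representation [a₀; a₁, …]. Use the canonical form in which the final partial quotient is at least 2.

⌊-403/69⌋ = -6, remainder 11
⌊69/11⌋ = 6, remainder 3
⌊11/3⌋ = 3, remainder 2
⌊3/2⌋ = 1, remainder 1
⌊2/1⌋ = 2, remainder 0

[-6; 6, 3, 1, 2]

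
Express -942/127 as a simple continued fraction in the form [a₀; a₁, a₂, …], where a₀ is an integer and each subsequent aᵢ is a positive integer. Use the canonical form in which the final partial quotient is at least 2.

Apply division with remainder until the remainder is 0:
-942 ÷ 127 → quotient -8, remainder 74
127 ÷ 74 → quotient 1, remainder 53
74 ÷ 53 → quotient 1, remainder 21
53 ÷ 21 → quotient 2, remainder 11
21 ÷ 11 → quotient 1, remainder 10
11 ÷ 10 → quotient 1, remainder 1
10 ÷ 1 → quotient 10, remainder 0

[-8; 1, 1, 2, 1, 1, 10]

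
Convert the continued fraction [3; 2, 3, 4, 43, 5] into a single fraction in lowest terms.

a_0 = 3: 3/1
a_1 = 2: 7/2
a_2 = 3: 24/7
a_3 = 4: 103/30
a_4 = 43: 4453/1297
a_5 = 5: 22368/6515

22368/6515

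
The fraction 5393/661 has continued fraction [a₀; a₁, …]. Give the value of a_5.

1

5393 = 8·661 + 105, so a_0 = 8
661 = 6·105 + 31, so a_1 = 6
105 = 3·31 + 12, so a_2 = 3
31 = 2·12 + 7, so a_3 = 2
12 = 1·7 + 5, so a_4 = 1
7 = 1·5 + 2, so a_5 = 1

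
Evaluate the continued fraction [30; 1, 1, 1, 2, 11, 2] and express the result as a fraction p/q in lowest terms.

Compute successive convergents:
a_0 = 30: 30/1
a_1 = 1: 31/1
a_2 = 1: 61/2
a_3 = 1: 92/3
a_4 = 2: 245/8
a_5 = 11: 2787/91
a_6 = 2: 5819/190

5819/190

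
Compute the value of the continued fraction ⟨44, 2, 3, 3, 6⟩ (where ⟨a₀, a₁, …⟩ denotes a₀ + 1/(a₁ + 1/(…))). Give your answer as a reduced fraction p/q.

6443/145

Use the convergent recurrence hₖ = aₖ·hₖ₋₁ + hₖ₋₂ (and likewise for the denominators kₖ):
a_0 = 44: 44/1
a_1 = 2: 89/2
a_2 = 3: 311/7
a_3 = 3: 1022/23
a_4 = 6: 6443/145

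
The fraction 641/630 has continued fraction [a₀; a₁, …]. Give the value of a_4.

641 = 1·630 + 11, so a_0 = 1
630 = 57·11 + 3, so a_1 = 57
11 = 3·3 + 2, so a_2 = 3
3 = 1·2 + 1, so a_3 = 1
2 = 2·1 + 0, so a_4 = 2

2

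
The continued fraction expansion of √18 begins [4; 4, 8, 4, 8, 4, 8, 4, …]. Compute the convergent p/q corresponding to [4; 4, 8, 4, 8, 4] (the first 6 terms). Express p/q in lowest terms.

Starting at the tail and folding back:
Start with 4.
8 + 1/(4/1) = 8 + 1/4 = 33/4
4 + 1/(33/4) = 4 + 4/33 = 136/33
8 + 1/(136/33) = 8 + 33/136 = 1121/136
4 + 1/(1121/136) = 4 + 136/1121 = 4620/1121
4 + 1/(4620/1121) = 4 + 1121/4620 = 19601/4620

19601/4620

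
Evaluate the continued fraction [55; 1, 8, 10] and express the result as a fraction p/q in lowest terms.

5086/91

Use the convergent recurrence hₖ = aₖ·hₖ₋₁ + hₖ₋₂ (and likewise for the denominators kₖ):
a_0 = 55: 55/1
a_1 = 1: 56/1
a_2 = 8: 503/9
a_3 = 10: 5086/91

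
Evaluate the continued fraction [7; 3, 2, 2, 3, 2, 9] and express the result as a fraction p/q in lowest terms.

9153/1255

Start with 9.
2 + 1/(9/1) = 2 + 1/9 = 19/9
3 + 1/(19/9) = 3 + 9/19 = 66/19
2 + 1/(66/19) = 2 + 19/66 = 151/66
2 + 1/(151/66) = 2 + 66/151 = 368/151
3 + 1/(368/151) = 3 + 151/368 = 1255/368
7 + 1/(1255/368) = 7 + 368/1255 = 9153/1255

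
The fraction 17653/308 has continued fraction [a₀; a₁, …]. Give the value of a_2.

5

⌊17653/308⌋ = 57, remainder 97
⌊308/97⌋ = 3, remainder 17
⌊97/17⌋ = 5, remainder 12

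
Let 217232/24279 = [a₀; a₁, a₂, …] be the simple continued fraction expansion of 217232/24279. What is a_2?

217232 ÷ 24279 → quotient 8, remainder 23000
24279 ÷ 23000 → quotient 1, remainder 1279
23000 ÷ 1279 → quotient 17, remainder 1257

17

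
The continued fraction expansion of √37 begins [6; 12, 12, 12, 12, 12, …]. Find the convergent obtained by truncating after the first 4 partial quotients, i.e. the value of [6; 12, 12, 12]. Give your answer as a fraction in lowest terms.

10657/1752

a_0 = 6: 6/1
a_1 = 12: 73/12
a_2 = 12: 882/145
a_3 = 12: 10657/1752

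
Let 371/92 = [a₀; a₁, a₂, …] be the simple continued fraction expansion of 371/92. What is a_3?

2

371 ÷ 92 → quotient 4, remainder 3
92 ÷ 3 → quotient 30, remainder 2
3 ÷ 2 → quotient 1, remainder 1
2 ÷ 1 → quotient 2, remainder 0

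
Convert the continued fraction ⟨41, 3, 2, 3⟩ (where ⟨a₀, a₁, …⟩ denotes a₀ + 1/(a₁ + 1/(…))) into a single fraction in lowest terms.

a_0 = 41: 41/1
a_1 = 3: 124/3
a_2 = 2: 289/7
a_3 = 3: 991/24

991/24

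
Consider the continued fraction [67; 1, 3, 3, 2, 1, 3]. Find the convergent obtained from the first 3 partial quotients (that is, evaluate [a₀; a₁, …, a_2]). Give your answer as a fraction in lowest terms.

Build up convergents one term at a time:
a_0 = 67: 67/1
a_1 = 1: 68/1
a_2 = 3: 271/4

271/4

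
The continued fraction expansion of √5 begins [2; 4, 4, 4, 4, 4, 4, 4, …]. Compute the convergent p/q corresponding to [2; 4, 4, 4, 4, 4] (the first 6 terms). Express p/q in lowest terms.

a_0 = 2: 2/1
a_1 = 4: 9/4
a_2 = 4: 38/17
a_3 = 4: 161/72
a_4 = 4: 682/305
a_5 = 4: 2889/1292

2889/1292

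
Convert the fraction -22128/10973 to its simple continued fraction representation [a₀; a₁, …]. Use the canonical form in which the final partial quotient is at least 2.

[-3; 1, 59, 3, 2, 3, 3, 2]

⌊-22128/10973⌋ = -3, remainder 10791
⌊10973/10791⌋ = 1, remainder 182
⌊10791/182⌋ = 59, remainder 53
⌊182/53⌋ = 3, remainder 23
⌊53/23⌋ = 2, remainder 7
⌊23/7⌋ = 3, remainder 2
⌊7/2⌋ = 3, remainder 1
⌊2/1⌋ = 2, remainder 0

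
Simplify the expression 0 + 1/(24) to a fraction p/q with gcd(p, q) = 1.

1/24

Start with 24.
0 + 1/(24/1) = 0 + 1/24 = 1/24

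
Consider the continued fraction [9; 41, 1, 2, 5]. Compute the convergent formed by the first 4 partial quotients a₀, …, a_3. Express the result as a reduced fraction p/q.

Work from the innermost term outward:
Start with 2.
1 + 1/(2/1) = 1 + 1/2 = 3/2
41 + 1/(3/2) = 41 + 2/3 = 125/3
9 + 1/(125/3) = 9 + 3/125 = 1128/125

1128/125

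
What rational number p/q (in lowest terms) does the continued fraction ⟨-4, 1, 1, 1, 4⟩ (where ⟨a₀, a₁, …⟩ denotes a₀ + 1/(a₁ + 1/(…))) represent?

-47/14

Work from the innermost term outward:
Start with 4.
1 + 1/(4/1) = 1 + 1/4 = 5/4
1 + 1/(5/4) = 1 + 4/5 = 9/5
1 + 1/(9/5) = 1 + 5/9 = 14/9
-4 + 1/(14/9) = -4 + 9/14 = -47/14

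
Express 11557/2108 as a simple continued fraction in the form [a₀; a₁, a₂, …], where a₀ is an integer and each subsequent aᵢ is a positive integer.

Apply division with remainder until the remainder is 0:
⌊11557/2108⌋ = 5, remainder 1017
⌊2108/1017⌋ = 2, remainder 74
⌊1017/74⌋ = 13, remainder 55
⌊74/55⌋ = 1, remainder 19
⌊55/19⌋ = 2, remainder 17
⌊19/17⌋ = 1, remainder 2
⌊17/2⌋ = 8, remainder 1
⌊2/1⌋ = 2, remainder 0

[5; 2, 13, 1, 2, 1, 8, 2]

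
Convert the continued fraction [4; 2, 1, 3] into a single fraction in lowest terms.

48/11

Build up convergents one term at a time:
a_0 = 4: 4/1
a_1 = 2: 9/2
a_2 = 1: 13/3
a_3 = 3: 48/11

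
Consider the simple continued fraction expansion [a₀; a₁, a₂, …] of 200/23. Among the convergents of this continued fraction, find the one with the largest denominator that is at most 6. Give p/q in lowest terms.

List convergents until the denominator exceeds the bound:
a_0 = 8: 8/1  (≤ bound)
a_1 = 1: 9/1  (≤ bound)
a_2 = 2: 26/3  (≤ bound)
a_3 = 3: 87/10  (> 6, stop)

26/3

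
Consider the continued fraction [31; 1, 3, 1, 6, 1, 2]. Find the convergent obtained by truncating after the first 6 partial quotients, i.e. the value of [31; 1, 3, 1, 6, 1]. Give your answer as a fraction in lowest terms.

Start with 1.
6 + 1/(1/1) = 6 + 1/1 = 7/1
1 + 1/(7/1) = 1 + 1/7 = 8/7
3 + 1/(8/7) = 3 + 7/8 = 31/8
1 + 1/(31/8) = 1 + 8/31 = 39/31
31 + 1/(39/31) = 31 + 31/39 = 1240/39

1240/39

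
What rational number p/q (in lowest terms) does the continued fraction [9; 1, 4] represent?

a_0 = 9: 9/1
a_1 = 1: 10/1
a_2 = 4: 49/5

49/5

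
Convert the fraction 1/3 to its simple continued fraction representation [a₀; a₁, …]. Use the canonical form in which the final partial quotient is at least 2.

1 ÷ 3 → quotient 0, remainder 1
3 ÷ 1 → quotient 3, remainder 0

[0; 3]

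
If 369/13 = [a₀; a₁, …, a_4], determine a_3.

⌊369/13⌋ = 28, remainder 5
⌊13/5⌋ = 2, remainder 3
⌊5/3⌋ = 1, remainder 2
⌊3/2⌋ = 1, remainder 1

1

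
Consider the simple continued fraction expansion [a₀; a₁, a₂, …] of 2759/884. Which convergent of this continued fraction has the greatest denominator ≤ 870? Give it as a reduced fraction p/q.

1083/347

a_0 = 3: 3/1  (≤ bound)
a_1 = 8: 25/8  (≤ bound)
a_2 = 3: 78/25  (≤ bound)
a_3 = 1: 103/33  (≤ bound)
a_4 = 4: 490/157  (≤ bound)
a_5 = 1: 593/190  (≤ bound)
a_6 = 1: 1083/347  (≤ bound)
a_7 = 2: 2759/884  (> 870, stop)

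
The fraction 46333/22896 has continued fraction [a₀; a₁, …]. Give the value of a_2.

3

Repeatedly divide and take the remainder:
46333 ÷ 22896 → quotient 2, remainder 541
22896 ÷ 541 → quotient 42, remainder 174
541 ÷ 174 → quotient 3, remainder 19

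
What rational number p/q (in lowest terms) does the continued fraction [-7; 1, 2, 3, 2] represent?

a_0 = -7: -7/1
a_1 = 1: -6/1
a_2 = 2: -19/3
a_3 = 3: -63/10
a_4 = 2: -145/23

-145/23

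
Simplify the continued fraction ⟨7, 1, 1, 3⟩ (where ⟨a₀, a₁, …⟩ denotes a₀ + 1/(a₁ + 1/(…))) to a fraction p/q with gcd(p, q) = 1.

53/7

a_0 = 7: 7/1
a_1 = 1: 8/1
a_2 = 1: 15/2
a_3 = 3: 53/7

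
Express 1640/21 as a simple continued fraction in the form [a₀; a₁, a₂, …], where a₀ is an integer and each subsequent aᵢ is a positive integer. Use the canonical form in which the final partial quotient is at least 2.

[78; 10, 2]

Run the Euclidean algorithm, recording each quotient:
⌊1640/21⌋ = 78, remainder 2
⌊21/2⌋ = 10, remainder 1
⌊2/1⌋ = 2, remainder 0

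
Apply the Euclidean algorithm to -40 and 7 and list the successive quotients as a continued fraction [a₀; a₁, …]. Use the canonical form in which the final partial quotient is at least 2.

-40 = -6·7 + 2, so a_0 = -6
7 = 3·2 + 1, so a_1 = 3
2 = 2·1 + 0, so a_2 = 2

[-6; 3, 2]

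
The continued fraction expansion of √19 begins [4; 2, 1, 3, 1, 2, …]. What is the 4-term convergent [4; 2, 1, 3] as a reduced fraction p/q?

48/11

a_0 = 4: 4/1
a_1 = 2: 9/2
a_2 = 1: 13/3
a_3 = 3: 48/11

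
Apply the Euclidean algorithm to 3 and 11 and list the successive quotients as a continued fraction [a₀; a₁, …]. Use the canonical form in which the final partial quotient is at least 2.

[0; 3, 1, 2]

3 ÷ 11 → quotient 0, remainder 3
11 ÷ 3 → quotient 3, remainder 2
3 ÷ 2 → quotient 1, remainder 1
2 ÷ 1 → quotient 2, remainder 0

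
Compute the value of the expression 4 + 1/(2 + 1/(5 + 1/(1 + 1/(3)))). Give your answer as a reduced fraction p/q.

a_0 = 4: 4/1
a_1 = 2: 9/2
a_2 = 5: 49/11
a_3 = 1: 58/13
a_4 = 3: 223/50

223/50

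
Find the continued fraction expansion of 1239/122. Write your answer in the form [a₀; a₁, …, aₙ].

[10; 6, 2, 2, 1, 2]

⌊1239/122⌋ = 10, remainder 19
⌊122/19⌋ = 6, remainder 8
⌊19/8⌋ = 2, remainder 3
⌊8/3⌋ = 2, remainder 2
⌊3/2⌋ = 1, remainder 1
⌊2/1⌋ = 2, remainder 0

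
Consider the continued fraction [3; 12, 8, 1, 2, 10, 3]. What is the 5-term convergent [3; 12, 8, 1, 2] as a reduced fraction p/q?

971/315

Start with 2.
1 + 1/(2/1) = 1 + 1/2 = 3/2
8 + 1/(3/2) = 8 + 2/3 = 26/3
12 + 1/(26/3) = 12 + 3/26 = 315/26
3 + 1/(315/26) = 3 + 26/315 = 971/315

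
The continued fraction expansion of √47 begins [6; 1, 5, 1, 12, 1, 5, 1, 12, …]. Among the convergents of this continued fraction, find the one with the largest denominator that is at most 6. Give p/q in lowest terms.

a_0 = 6: 6/1  (≤ bound)
a_1 = 1: 7/1  (≤ bound)
a_2 = 5: 41/6  (≤ bound)
a_3 = 1: 48/7  (> 6, stop)

41/6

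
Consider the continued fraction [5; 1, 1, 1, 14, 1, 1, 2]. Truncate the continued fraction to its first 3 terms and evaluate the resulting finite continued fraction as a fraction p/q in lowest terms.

11/2

Collapse the nested fraction from the inside out:
Start with 1.
1 + 1/(1/1) = 1 + 1/1 = 2/1
5 + 1/(2/1) = 5 + 1/2 = 11/2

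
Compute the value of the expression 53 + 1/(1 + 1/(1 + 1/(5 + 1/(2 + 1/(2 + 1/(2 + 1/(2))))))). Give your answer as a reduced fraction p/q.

18365/343

a_0 = 53: 53/1
a_1 = 1: 54/1
a_2 = 1: 107/2
a_3 = 5: 589/11
a_4 = 2: 1285/24
a_5 = 2: 3159/59
a_6 = 2: 7603/142
a_7 = 2: 18365/343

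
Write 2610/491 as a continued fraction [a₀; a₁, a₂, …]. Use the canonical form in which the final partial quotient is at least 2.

Run the Euclidean algorithm, recording each quotient:
⌊2610/491⌋ = 5, remainder 155
⌊491/155⌋ = 3, remainder 26
⌊155/26⌋ = 5, remainder 25
⌊26/25⌋ = 1, remainder 1
⌊25/1⌋ = 25, remainder 0

[5; 3, 5, 1, 25]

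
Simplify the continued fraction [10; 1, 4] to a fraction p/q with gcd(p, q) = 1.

54/5

a_0 = 10: 10/1
a_1 = 1: 11/1
a_2 = 4: 54/5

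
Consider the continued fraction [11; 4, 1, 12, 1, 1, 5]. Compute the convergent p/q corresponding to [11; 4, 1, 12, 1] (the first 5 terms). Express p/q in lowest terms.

Use the convergent recurrence hₖ = aₖ·hₖ₋₁ + hₖ₋₂ (and likewise for the denominators kₖ):
a_0 = 11: 11/1
a_1 = 4: 45/4
a_2 = 1: 56/5
a_3 = 12: 717/64
a_4 = 1: 773/69

773/69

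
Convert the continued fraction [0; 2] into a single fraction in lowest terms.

Build up convergents one term at a time:
a_0 = 0: 0/1
a_1 = 2: 1/2

1/2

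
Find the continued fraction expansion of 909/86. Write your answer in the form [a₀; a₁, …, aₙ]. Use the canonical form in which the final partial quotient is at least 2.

909 ÷ 86 → quotient 10, remainder 49
86 ÷ 49 → quotient 1, remainder 37
49 ÷ 37 → quotient 1, remainder 12
37 ÷ 12 → quotient 3, remainder 1
12 ÷ 1 → quotient 12, remainder 0

[10; 1, 1, 3, 12]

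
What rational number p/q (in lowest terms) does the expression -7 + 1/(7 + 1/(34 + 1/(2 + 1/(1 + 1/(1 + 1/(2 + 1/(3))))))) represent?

Starting at the tail and folding back:
Start with 3.
2 + 1/(3/1) = 2 + 1/3 = 7/3
1 + 1/(7/3) = 1 + 3/7 = 10/7
1 + 1/(10/7) = 1 + 7/10 = 17/10
2 + 1/(17/10) = 2 + 10/17 = 44/17
34 + 1/(44/17) = 34 + 17/44 = 1513/44
7 + 1/(1513/44) = 7 + 44/1513 = 10635/1513
-7 + 1/(10635/1513) = -7 + 1513/10635 = -72932/10635

-72932/10635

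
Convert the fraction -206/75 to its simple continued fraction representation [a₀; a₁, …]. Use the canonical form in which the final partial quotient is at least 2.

[-3; 3, 1, 18]

-206 ÷ 75 → quotient -3, remainder 19
75 ÷ 19 → quotient 3, remainder 18
19 ÷ 18 → quotient 1, remainder 1
18 ÷ 1 → quotient 18, remainder 0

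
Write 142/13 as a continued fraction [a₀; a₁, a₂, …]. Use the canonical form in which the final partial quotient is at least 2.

[10; 1, 12]

Apply division with remainder until the remainder is 0:
142 = 10·13 + 12, so a_0 = 10
13 = 1·12 + 1, so a_1 = 1
12 = 12·1 + 0, so a_2 = 12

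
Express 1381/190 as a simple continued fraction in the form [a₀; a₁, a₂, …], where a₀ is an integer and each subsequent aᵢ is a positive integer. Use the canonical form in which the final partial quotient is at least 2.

1381 ÷ 190 → quotient 7, remainder 51
190 ÷ 51 → quotient 3, remainder 37
51 ÷ 37 → quotient 1, remainder 14
37 ÷ 14 → quotient 2, remainder 9
14 ÷ 9 → quotient 1, remainder 5
9 ÷ 5 → quotient 1, remainder 4
5 ÷ 4 → quotient 1, remainder 1
4 ÷ 1 → quotient 4, remainder 0

[7; 3, 1, 2, 1, 1, 1, 4]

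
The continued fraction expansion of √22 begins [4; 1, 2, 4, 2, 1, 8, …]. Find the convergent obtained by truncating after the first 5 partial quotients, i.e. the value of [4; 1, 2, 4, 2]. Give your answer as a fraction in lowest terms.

Start with 2.
4 + 1/(2/1) = 4 + 1/2 = 9/2
2 + 1/(9/2) = 2 + 2/9 = 20/9
1 + 1/(20/9) = 1 + 9/20 = 29/20
4 + 1/(29/20) = 4 + 20/29 = 136/29

136/29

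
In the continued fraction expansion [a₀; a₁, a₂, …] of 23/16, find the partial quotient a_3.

Apply division with remainder until the remainder is 0:
23 = 1·16 + 7, so a_0 = 1
16 = 2·7 + 2, so a_1 = 2
7 = 3·2 + 1, so a_2 = 3
2 = 2·1 + 0, so a_3 = 2

2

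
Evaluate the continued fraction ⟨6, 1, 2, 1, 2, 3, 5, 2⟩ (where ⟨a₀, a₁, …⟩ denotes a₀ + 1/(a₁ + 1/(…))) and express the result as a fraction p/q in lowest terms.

a_0 = 6: 6/1
a_1 = 1: 7/1
a_2 = 2: 20/3
a_3 = 1: 27/4
a_4 = 2: 74/11
a_5 = 3: 249/37
a_6 = 5: 1319/196
a_7 = 2: 2887/429

2887/429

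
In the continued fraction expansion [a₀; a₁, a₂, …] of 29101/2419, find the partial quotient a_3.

Run the Euclidean algorithm, recording each quotient:
29101 = 12·2419 + 73, so a_0 = 12
2419 = 33·73 + 10, so a_1 = 33
73 = 7·10 + 3, so a_2 = 7
10 = 3·3 + 1, so a_3 = 3

3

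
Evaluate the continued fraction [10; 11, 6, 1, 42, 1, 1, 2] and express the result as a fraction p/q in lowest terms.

171011/16949

Build up convergents one term at a time:
a_0 = 10: 10/1
a_1 = 11: 111/11
a_2 = 6: 676/67
a_3 = 1: 787/78
a_4 = 42: 33730/3343
a_5 = 1: 34517/3421
a_6 = 1: 68247/6764
a_7 = 2: 171011/16949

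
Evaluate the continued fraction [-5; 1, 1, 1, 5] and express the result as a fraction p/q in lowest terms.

-74/17

Collapse the nested fraction from the inside out:
Start with 5.
1 + 1/(5/1) = 1 + 1/5 = 6/5
1 + 1/(6/5) = 1 + 5/6 = 11/6
1 + 1/(11/6) = 1 + 6/11 = 17/11
-5 + 1/(17/11) = -5 + 11/17 = -74/17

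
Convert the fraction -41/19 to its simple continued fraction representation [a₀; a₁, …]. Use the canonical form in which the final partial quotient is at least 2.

[-3; 1, 5, 3]

Apply division with remainder until the remainder is 0:
-41 ÷ 19 → quotient -3, remainder 16
19 ÷ 16 → quotient 1, remainder 3
16 ÷ 3 → quotient 5, remainder 1
3 ÷ 1 → quotient 3, remainder 0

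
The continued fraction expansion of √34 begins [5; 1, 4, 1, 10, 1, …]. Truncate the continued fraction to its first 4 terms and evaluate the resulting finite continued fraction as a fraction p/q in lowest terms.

35/6

Start with 1.
4 + 1/(1/1) = 4 + 1/1 = 5/1
1 + 1/(5/1) = 1 + 1/5 = 6/5
5 + 1/(6/5) = 5 + 5/6 = 35/6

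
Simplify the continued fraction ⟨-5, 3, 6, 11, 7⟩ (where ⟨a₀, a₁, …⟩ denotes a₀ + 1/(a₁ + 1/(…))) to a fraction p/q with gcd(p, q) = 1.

Collapse the nested fraction from the inside out:
Start with 7.
11 + 1/(7/1) = 11 + 1/7 = 78/7
6 + 1/(78/7) = 6 + 7/78 = 475/78
3 + 1/(475/78) = 3 + 78/475 = 1503/475
-5 + 1/(1503/475) = -5 + 475/1503 = -7040/1503

-7040/1503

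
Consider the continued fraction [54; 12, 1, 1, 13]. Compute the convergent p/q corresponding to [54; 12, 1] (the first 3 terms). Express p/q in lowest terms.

Build up convergents one term at a time:
a_0 = 54: 54/1
a_1 = 12: 649/12
a_2 = 1: 703/13

703/13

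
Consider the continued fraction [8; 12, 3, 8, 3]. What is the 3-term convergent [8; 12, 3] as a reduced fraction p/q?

Starting at the tail and folding back:
Start with 3.
12 + 1/(3/1) = 12 + 1/3 = 37/3
8 + 1/(37/3) = 8 + 3/37 = 299/37

299/37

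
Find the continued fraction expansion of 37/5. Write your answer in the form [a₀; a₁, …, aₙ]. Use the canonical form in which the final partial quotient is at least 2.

Run the Euclidean algorithm, recording each quotient:
37 ÷ 5 → quotient 7, remainder 2
5 ÷ 2 → quotient 2, remainder 1
2 ÷ 1 → quotient 2, remainder 0

[7; 2, 2]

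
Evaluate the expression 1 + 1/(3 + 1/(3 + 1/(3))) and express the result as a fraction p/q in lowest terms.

43/33

Work from the innermost term outward:
Start with 3.
3 + 1/(3/1) = 3 + 1/3 = 10/3
3 + 1/(10/3) = 3 + 3/10 = 33/10
1 + 1/(33/10) = 1 + 10/33 = 43/33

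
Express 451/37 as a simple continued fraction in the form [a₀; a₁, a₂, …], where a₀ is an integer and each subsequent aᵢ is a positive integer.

[12; 5, 3, 2]

451 ÷ 37 → quotient 12, remainder 7
37 ÷ 7 → quotient 5, remainder 2
7 ÷ 2 → quotient 3, remainder 1
2 ÷ 1 → quotient 2, remainder 0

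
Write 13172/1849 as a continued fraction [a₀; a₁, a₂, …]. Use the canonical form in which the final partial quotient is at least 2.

[7; 8, 13, 2, 8]

Repeatedly divide and take the remainder:
13172 ÷ 1849 → quotient 7, remainder 229
1849 ÷ 229 → quotient 8, remainder 17
229 ÷ 17 → quotient 13, remainder 8
17 ÷ 8 → quotient 2, remainder 1
8 ÷ 1 → quotient 8, remainder 0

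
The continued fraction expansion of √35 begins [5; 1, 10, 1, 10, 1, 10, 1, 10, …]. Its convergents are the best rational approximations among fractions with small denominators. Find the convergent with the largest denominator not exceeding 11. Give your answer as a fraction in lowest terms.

65/11

a_0 = 5: 5/1  (≤ bound)
a_1 = 1: 6/1  (≤ bound)
a_2 = 10: 65/11  (≤ bound)
a_3 = 1: 71/12  (> 11, stop)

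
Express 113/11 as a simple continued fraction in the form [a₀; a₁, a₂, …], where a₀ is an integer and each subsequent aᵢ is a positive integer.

113 ÷ 11 → quotient 10, remainder 3
11 ÷ 3 → quotient 3, remainder 2
3 ÷ 2 → quotient 1, remainder 1
2 ÷ 1 → quotient 2, remainder 0

[10; 3, 1, 2]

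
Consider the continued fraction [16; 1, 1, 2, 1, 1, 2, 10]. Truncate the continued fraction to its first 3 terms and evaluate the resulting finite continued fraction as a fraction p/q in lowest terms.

Start with 1.
1 + 1/(1/1) = 1 + 1/1 = 2/1
16 + 1/(2/1) = 16 + 1/2 = 33/2

33/2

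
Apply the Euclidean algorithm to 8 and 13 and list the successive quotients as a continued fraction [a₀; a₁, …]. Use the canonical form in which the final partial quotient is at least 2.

Apply division with remainder until the remainder is 0:
8 = 0·13 + 8, so a_0 = 0
13 = 1·8 + 5, so a_1 = 1
8 = 1·5 + 3, so a_2 = 1
5 = 1·3 + 2, so a_3 = 1
3 = 1·2 + 1, so a_4 = 1
2 = 2·1 + 0, so a_5 = 2

[0; 1, 1, 1, 1, 2]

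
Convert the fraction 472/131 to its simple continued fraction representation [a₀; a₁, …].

472 ÷ 131 → quotient 3, remainder 79
131 ÷ 79 → quotient 1, remainder 52
79 ÷ 52 → quotient 1, remainder 27
52 ÷ 27 → quotient 1, remainder 25
27 ÷ 25 → quotient 1, remainder 2
25 ÷ 2 → quotient 12, remainder 1
2 ÷ 1 → quotient 2, remainder 0

[3; 1, 1, 1, 1, 12, 2]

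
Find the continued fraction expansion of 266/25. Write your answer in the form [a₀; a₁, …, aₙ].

266 ÷ 25 → quotient 10, remainder 16
25 ÷ 16 → quotient 1, remainder 9
16 ÷ 9 → quotient 1, remainder 7
9 ÷ 7 → quotient 1, remainder 2
7 ÷ 2 → quotient 3, remainder 1
2 ÷ 1 → quotient 2, remainder 0

[10; 1, 1, 1, 3, 2]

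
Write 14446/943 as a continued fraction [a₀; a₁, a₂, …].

[15; 3, 7, 1, 1, 9, 2]

14446 = 15·943 + 301, so a_0 = 15
943 = 3·301 + 40, so a_1 = 3
301 = 7·40 + 21, so a_2 = 7
40 = 1·21 + 19, so a_3 = 1
21 = 1·19 + 2, so a_4 = 1
19 = 9·2 + 1, so a_5 = 9
2 = 2·1 + 0, so a_6 = 2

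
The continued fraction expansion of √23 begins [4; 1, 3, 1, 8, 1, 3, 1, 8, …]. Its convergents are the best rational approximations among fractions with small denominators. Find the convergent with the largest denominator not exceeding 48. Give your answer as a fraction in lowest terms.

List convergents until the denominator exceeds the bound:
a_0 = 4: 4/1  (≤ bound)
a_1 = 1: 5/1  (≤ bound)
a_2 = 3: 19/4  (≤ bound)
a_3 = 1: 24/5  (≤ bound)
a_4 = 8: 211/44  (≤ bound)
a_5 = 1: 235/49  (> 48, stop)

211/44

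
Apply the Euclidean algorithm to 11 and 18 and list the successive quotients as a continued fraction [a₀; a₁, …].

⌊11/18⌋ = 0, remainder 11
⌊18/11⌋ = 1, remainder 7
⌊11/7⌋ = 1, remainder 4
⌊7/4⌋ = 1, remainder 3
⌊4/3⌋ = 1, remainder 1
⌊3/1⌋ = 3, remainder 0

[0; 1, 1, 1, 1, 3]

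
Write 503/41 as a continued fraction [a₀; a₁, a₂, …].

[12; 3, 1, 2, 1, 2]

⌊503/41⌋ = 12, remainder 11
⌊41/11⌋ = 3, remainder 8
⌊11/8⌋ = 1, remainder 3
⌊8/3⌋ = 2, remainder 2
⌊3/2⌋ = 1, remainder 1
⌊2/1⌋ = 2, remainder 0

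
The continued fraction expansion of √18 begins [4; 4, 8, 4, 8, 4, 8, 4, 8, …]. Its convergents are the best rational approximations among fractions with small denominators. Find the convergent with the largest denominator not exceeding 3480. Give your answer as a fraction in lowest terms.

a_0 = 4: 4/1  (≤ bound)
a_1 = 4: 17/4  (≤ bound)
a_2 = 8: 140/33  (≤ bound)
a_3 = 4: 577/136  (≤ bound)
a_4 = 8: 4756/1121  (≤ bound)
a_5 = 4: 19601/4620  (> 3480, stop)

4756/1121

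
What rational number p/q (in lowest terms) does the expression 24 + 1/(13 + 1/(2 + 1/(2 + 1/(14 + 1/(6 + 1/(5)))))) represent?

Start with 5.
6 + 1/(5/1) = 6 + 1/5 = 31/5
14 + 1/(31/5) = 14 + 5/31 = 439/31
2 + 1/(439/31) = 2 + 31/439 = 909/439
2 + 1/(909/439) = 2 + 439/909 = 2257/909
13 + 1/(2257/909) = 13 + 909/2257 = 30250/2257
24 + 1/(30250/2257) = 24 + 2257/30250 = 728257/30250

728257/30250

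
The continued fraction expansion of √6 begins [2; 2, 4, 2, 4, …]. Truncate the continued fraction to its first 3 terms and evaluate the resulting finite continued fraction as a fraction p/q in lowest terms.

22/9

Collapse the nested fraction from the inside out:
Start with 4.
2 + 1/(4/1) = 2 + 1/4 = 9/4
2 + 1/(9/4) = 2 + 4/9 = 22/9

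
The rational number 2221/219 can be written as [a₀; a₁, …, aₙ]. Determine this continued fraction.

2221 ÷ 219 → quotient 10, remainder 31
219 ÷ 31 → quotient 7, remainder 2
31 ÷ 2 → quotient 15, remainder 1
2 ÷ 1 → quotient 2, remainder 0

[10; 7, 15, 2]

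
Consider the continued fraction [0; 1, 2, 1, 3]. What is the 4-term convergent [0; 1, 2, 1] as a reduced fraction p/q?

3/4

Collapse the nested fraction from the inside out:
Start with 1.
2 + 1/(1/1) = 2 + 1/1 = 3/1
1 + 1/(3/1) = 1 + 1/3 = 4/3
0 + 1/(4/3) = 0 + 3/4 = 3/4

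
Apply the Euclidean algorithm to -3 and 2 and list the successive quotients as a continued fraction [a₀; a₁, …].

⌊-3/2⌋ = -2, remainder 1
⌊2/1⌋ = 2, remainder 0

[-2; 2]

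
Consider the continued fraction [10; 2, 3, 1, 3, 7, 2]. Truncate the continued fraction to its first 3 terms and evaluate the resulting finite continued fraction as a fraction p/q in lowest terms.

73/7

Use the convergent recurrence hₖ = aₖ·hₖ₋₁ + hₖ₋₂ (and likewise for the denominators kₖ):
a_0 = 10: 10/1
a_1 = 2: 21/2
a_2 = 3: 73/7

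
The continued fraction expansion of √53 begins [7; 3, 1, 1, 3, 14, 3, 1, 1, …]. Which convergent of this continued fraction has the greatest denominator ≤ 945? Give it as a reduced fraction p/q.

2599/357

List convergents until the denominator exceeds the bound:
a_0 = 7: 7/1  (≤ bound)
a_1 = 3: 22/3  (≤ bound)
a_2 = 1: 29/4  (≤ bound)
a_3 = 1: 51/7  (≤ bound)
a_4 = 3: 182/25  (≤ bound)
a_5 = 14: 2599/357  (≤ bound)
a_6 = 3: 7979/1096  (> 945, stop)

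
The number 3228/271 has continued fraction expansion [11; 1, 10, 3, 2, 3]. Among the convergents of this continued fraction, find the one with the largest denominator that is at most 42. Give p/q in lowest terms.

405/34

List convergents until the denominator exceeds the bound:
a_0 = 11: 11/1  (≤ bound)
a_1 = 1: 12/1  (≤ bound)
a_2 = 10: 131/11  (≤ bound)
a_3 = 3: 405/34  (≤ bound)
a_4 = 2: 941/79  (> 42, stop)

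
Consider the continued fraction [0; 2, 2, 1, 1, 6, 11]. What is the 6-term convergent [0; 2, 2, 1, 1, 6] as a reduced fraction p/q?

33/79

a_0 = 0: 0/1
a_1 = 2: 1/2
a_2 = 2: 2/5
a_3 = 1: 3/7
a_4 = 1: 5/12
a_5 = 6: 33/79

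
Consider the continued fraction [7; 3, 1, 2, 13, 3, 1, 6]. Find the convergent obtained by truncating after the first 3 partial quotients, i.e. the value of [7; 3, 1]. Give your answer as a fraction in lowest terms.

Build up convergents one term at a time:
a_0 = 7: 7/1
a_1 = 3: 22/3
a_2 = 1: 29/4

29/4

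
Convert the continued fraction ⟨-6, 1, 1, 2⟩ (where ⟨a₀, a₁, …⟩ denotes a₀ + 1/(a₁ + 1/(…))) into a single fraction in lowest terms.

-27/5

Collapse the nested fraction from the inside out:
Start with 2.
1 + 1/(2/1) = 1 + 1/2 = 3/2
1 + 1/(3/2) = 1 + 2/3 = 5/3
-6 + 1/(5/3) = -6 + 3/5 = -27/5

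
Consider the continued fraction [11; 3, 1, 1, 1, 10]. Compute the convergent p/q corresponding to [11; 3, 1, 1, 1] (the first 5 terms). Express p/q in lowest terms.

a_0 = 11: 11/1
a_1 = 3: 34/3
a_2 = 1: 45/4
a_3 = 1: 79/7
a_4 = 1: 124/11

124/11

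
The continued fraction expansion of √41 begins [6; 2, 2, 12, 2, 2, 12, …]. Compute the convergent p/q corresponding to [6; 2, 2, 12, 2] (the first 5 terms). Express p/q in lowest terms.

826/129

Start with 2.
12 + 1/(2/1) = 12 + 1/2 = 25/2
2 + 1/(25/2) = 2 + 2/25 = 52/25
2 + 1/(52/25) = 2 + 25/52 = 129/52
6 + 1/(129/52) = 6 + 52/129 = 826/129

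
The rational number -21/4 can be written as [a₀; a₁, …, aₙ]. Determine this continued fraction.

-21 ÷ 4 → quotient -6, remainder 3
4 ÷ 3 → quotient 1, remainder 1
3 ÷ 1 → quotient 3, remainder 0

[-6; 1, 3]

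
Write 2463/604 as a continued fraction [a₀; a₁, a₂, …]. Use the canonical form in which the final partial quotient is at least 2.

Apply division with remainder until the remainder is 0:
⌊2463/604⌋ = 4, remainder 47
⌊604/47⌋ = 12, remainder 40
⌊47/40⌋ = 1, remainder 7
⌊40/7⌋ = 5, remainder 5
⌊7/5⌋ = 1, remainder 2
⌊5/2⌋ = 2, remainder 1
⌊2/1⌋ = 2, remainder 0

[4; 12, 1, 5, 1, 2, 2]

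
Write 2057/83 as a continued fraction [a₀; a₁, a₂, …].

[24; 1, 3, 1, 1, 1, 1, 3]

⌊2057/83⌋ = 24, remainder 65
⌊83/65⌋ = 1, remainder 18
⌊65/18⌋ = 3, remainder 11
⌊18/11⌋ = 1, remainder 7
⌊11/7⌋ = 1, remainder 4
⌊7/4⌋ = 1, remainder 3
⌊4/3⌋ = 1, remainder 1
⌊3/1⌋ = 3, remainder 0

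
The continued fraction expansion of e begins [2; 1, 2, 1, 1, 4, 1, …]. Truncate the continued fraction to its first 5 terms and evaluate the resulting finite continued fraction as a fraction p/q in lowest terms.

Starting at the tail and folding back:
Start with 1.
1 + 1/(1/1) = 1 + 1/1 = 2/1
2 + 1/(2/1) = 2 + 1/2 = 5/2
1 + 1/(5/2) = 1 + 2/5 = 7/5
2 + 1/(7/5) = 2 + 5/7 = 19/7

19/7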